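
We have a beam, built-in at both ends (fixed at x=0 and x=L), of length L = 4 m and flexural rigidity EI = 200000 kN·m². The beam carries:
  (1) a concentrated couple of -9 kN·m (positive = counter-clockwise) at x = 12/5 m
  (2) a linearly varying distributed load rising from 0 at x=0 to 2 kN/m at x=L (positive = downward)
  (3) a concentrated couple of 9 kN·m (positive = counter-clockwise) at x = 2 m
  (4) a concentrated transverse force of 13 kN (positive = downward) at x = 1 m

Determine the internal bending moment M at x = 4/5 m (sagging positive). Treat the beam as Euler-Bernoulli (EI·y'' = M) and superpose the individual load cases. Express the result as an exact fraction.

M(4/5) = 12307/6000 kN·m

Load 1 — applied couple M₀=-9 kN·m at a=12/5 m (b=L-a=8/5):
  M_1 = R_Ax - M_A  [x≤a] with R_A=-81/25, M_A=-72/25 = (-81/25)·(4/5) - (-72/25) = 36/125 kN·m
Load 2 — triangular load w₀=2 kN/m (0→w₀ over full span):
  M_2 = 3w₀Lx/20 - w₀L²/30 - w₀x³/(6L) = 3·2·4·(4/5)/20 - 2·4²/30 - 2·(4/5)³/(6·4) = -56/375 kN·m
Load 3 — applied couple M₀=9 kN·m at a=2 m (b=L-a=2):
  M_3 = R_Ax - M_A  [x≤a] with R_A=27/8, M_A=9/4 = (27/8)·(4/5) - (9/4) = 9/20 kN·m
Load 4 — point force P=13 kN at a=1 m (b=L-a=3):
  M_4 = Pb²(3a+b)x/L³ - Pab²/L²  [x≤a] = 13·3²·(3·1+3)·(4/5)/4³ - 13·1·3²/4² = 117/80 kN·m
Superposition: M = Σ M_i = 12307/6000 kN·m ≈ 2.051167 kN·m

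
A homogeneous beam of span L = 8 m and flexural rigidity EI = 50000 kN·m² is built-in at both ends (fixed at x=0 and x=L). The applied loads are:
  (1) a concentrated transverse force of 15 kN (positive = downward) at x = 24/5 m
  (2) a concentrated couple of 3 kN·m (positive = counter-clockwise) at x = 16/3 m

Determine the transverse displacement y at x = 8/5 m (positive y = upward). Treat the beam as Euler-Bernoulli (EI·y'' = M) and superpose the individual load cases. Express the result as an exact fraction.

y(8/5) = -7078/29296875 m

Load 1 — point force P=15 kN at a=24/5 m (b=L-a=16/5):
  y_1 = -Pb²x²(3aL-(3a+b)x)/(6L³EI)  [x≤a] = -15·(16/5)²·(8/5)²·(3·(24/5)·8-(3·(24/5)+(16/5))·(8/5))/(6·8³·50000) = -2176/9765625 m
Load 2 — applied couple M₀=3 kN·m at a=16/3 m (b=L-a=8/3):
  y_2 = (R_Ax³/6 - M_Ax²/2)/EI  [x≤a] with R_A=1/2, M_A=1 = ((1/2)·(8/5)³/6 - 1·(8/5)²/2)/50000 = -22/1171875 m
Superposition: y = Σ y_i = -7078/29296875 m ≈ -0.000242 m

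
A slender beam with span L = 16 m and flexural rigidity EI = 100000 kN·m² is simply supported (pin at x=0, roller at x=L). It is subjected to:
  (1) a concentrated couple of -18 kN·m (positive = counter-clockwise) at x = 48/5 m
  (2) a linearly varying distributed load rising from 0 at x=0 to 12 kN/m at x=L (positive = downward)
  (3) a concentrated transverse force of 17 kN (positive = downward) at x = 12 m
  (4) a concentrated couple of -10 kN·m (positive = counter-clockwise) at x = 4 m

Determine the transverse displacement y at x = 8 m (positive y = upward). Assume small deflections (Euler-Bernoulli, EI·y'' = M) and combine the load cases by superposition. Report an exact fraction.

Load 1 — applied couple M₀=-18 kN·m at a=48/5 m (b=L-a=32/5):
  y_1 = (M₀x³/(6L)+C₁x)/EI  [x≤a] with C₁=M₀(3b²-L²)/(6L)=624/25 = ((-18)·8³/(6·16)+(624/25)·8)/100000 = 81/78125 m
Load 2 — triangular load w₀=12 kN/m (0→w₀ over full span):
  y_2 = -w₀x(7L⁴-10L²x²+3x⁴)/(360LEI) = -12·8·(7·16⁴-10·16²·8²+3·8⁴)/(360·16·100000) = -32/625 m
Load 3 — point force P=17 kN at a=12 m (b=L-a=4):
  y_3 = -Pbx(L²-b²-x²)/(6LEI)  [x≤a] = -17·4·8·(16²-4²-8²)/(6·16·100000) = -187/18750 m
Load 4 — applied couple M₀=-10 kN·m at a=4 m (b=L-a=12):
  y_4 = (M₀x³/(6L)-M₀(x-a)²/2+C₁x)/EI  [x>a] with C₁=M₀(3b²-L²)/(6L)=-55/3 = ((-10)·8³/(6·16)-(-10)·(8-4)²/2+(-55/3)·8)/100000 = -3/2500 m
Superposition: y = Σ y_i = -57503/937500 m ≈ -0.061337 m

y(8) = -57503/937500 m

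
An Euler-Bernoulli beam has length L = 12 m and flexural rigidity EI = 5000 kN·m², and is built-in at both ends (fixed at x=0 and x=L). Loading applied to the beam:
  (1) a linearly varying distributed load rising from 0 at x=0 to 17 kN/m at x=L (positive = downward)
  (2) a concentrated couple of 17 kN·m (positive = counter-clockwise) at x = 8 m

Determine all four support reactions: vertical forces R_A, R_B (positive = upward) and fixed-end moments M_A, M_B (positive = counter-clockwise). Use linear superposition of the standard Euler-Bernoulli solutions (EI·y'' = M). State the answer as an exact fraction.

Load 1 — triangular load w₀=17 kN/m (0→w₀ over full span):
  R_A = 3w₀L/20 = 3·17·12/20 = 153/5 kN
  M_A = w₀L²/30 = 17·12²/30 = 408/5 kN·m
  R_B = 7w₀L/20 = 7·17·12/20 = 357/5 kN
  M_B = -w₀L²/20 = -17·12²/20 = -612/5 kN·m
Load 2 — applied couple M₀=17 kN·m at a=8 m (b=L-a=4):
  R_A = 6M₀ab/L³ = 6·17·8·4/12³ = 17/9 kN
  M_A = M₀b(2a-b)/L² = 17·4·(2·8-4)/12² = 17/3 kN·m
  R_B = -6M₀ab/L³ = -6·17·8·4/12³ = -17/9 kN
  M_B = M₀a(2b-a)/L² = 17·8·(2·4-8)/12² = 0 kN·m
Superposition: R_A = 1462/45 kN, M_A = 1309/15 kN·m, R_B = 3128/45 kN, M_B = -612/5 kN·m

R_A = 1462/45 kN, M_A = 1309/15 kN·m, R_B = 3128/45 kN, M_B = -612/5 kN·m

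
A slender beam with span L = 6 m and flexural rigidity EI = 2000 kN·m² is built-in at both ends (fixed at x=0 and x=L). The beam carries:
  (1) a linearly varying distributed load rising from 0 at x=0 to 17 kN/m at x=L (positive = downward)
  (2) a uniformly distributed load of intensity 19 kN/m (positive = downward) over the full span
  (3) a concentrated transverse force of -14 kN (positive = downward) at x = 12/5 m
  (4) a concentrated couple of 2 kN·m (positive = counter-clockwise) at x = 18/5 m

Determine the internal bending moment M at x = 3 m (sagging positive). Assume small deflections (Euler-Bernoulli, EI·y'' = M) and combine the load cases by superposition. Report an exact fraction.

Load 1 — triangular load w₀=17 kN/m (0→w₀ over full span):
  M_1 = 3w₀Lx/20 - w₀L²/30 - w₀x³/(6L) = 3·17·6·3/20 - 17·6²/30 - 17·3³/(6·6) = 51/4 kN·m
Load 2 — uniform load w=19 kN/m over full span:
  M_2 = wLx/2 - wL²/12 - wx²/2 = 19·6·3/2 - 19·6²/12 - 19·3²/2 = 57/2 kN·m
Load 3 — point force P=-14 kN at a=12/5 m (b=L-a=18/5):
  M_3 = Pa²(a+3b)(L-x)/L³ - Pa²b/L²  [x>a] = (-14)·(12/5)²·((12/5)+3·(18/5))·(6-3)/6³ - (-14)·(12/5)²·(18/5)/6² = -168/25 kN·m
Load 4 — applied couple M₀=2 kN·m at a=18/5 m (b=L-a=12/5):
  M_4 = R_Ax - M_A  [x≤a] with R_A=12/25, M_A=16/25 = (12/25)·3 - (16/25) = 4/5 kN·m
Superposition: M = Σ M_i = 3533/100 kN·m ≈ 35.330000 kN·m

M(3) = 3533/100 kN·m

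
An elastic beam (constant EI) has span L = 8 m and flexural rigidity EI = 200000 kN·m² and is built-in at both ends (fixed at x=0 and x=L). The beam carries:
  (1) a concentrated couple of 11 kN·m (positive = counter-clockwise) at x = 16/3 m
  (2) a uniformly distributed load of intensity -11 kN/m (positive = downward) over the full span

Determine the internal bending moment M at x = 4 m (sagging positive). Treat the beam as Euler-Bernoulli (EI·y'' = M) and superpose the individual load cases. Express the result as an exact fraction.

M(4) = -77/3 kN·m

Load 1 — applied couple M₀=11 kN·m at a=16/3 m (b=L-a=8/3):
  M_1 = R_Ax - M_A  [x≤a] with R_A=11/6, M_A=11/3 = (11/6)·4 - (11/3) = 11/3 kN·m
Load 2 — uniform load w=-11 kN/m over full span:
  M_2 = wLx/2 - wL²/12 - wx²/2 = (-11)·8·4/2 - (-11)·8²/12 - (-11)·4²/2 = -88/3 kN·m
Superposition: M = Σ M_i = -77/3 kN·m ≈ -25.666667 kN·m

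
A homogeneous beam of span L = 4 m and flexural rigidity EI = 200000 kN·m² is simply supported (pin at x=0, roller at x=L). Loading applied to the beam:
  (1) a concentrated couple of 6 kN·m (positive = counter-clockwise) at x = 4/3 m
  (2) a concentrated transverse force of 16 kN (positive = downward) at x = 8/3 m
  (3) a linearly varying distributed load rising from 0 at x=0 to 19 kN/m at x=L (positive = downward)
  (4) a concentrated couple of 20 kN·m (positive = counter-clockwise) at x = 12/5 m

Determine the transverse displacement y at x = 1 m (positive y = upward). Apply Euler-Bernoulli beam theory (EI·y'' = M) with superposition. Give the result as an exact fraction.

y(1) = -490441/2592000000 m

Load 1 — applied couple M₀=6 kN·m at a=4/3 m (b=L-a=8/3):
  y_1 = (M₀x³/(6L)+C₁x)/EI  [x≤a] with C₁=M₀(3b²-L²)/(6L)=4/3 = (6·1³/(6·4)+(4/3)·1)/200000 = 19/2400000 m
Load 2 — point force P=16 kN at a=8/3 m (b=L-a=4/3):
  y_2 = -Pbx(L²-b²-x²)/(6LEI)  [x≤a] = -16·(4/3)·1·(4²-(4/3)²-1²)/(6·4·200000) = -119/2025000 m
Load 3 — triangular load w₀=19 kN/m (0→w₀ over full span):
  y_3 = -w₀x(7L⁴-10L²x²+3x⁴)/(360LEI) = -19·1·(7·4⁴-10·4²·1²+3·1⁴)/(360·4·200000) = -2071/19200000 m
Load 4 — applied couple M₀=20 kN·m at a=12/5 m (b=L-a=8/5):
  y_4 = (M₀x³/(6L)+C₁x)/EI  [x≤a] with C₁=M₀(3b²-L²)/(6L)=-104/15 = (20·1³/(6·4)+(-104/15)·1)/200000 = -61/2000000 m
Superposition: y = Σ y_i = -490441/2592000000 m ≈ -0.000189 m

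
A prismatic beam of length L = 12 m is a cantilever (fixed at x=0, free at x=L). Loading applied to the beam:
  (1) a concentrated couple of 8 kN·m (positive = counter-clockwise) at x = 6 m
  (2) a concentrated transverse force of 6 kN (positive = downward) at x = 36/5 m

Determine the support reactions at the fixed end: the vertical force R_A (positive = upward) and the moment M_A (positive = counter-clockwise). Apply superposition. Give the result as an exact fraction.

R_A = 6 kN, M_A = 176/5 kN·m

Load 1 — applied couple M₀=8 kN·m at a=6 m (b=L-a=6):
  R_A = 0 kN
  M_A = -M₀ = -8 kN·m
Load 2 — point force P=6 kN at a=36/5 m (b=L-a=24/5):
  R_A = P = 6 kN
  M_A = Pa = 6·(36/5) = 216/5 kN·m
Superposition: R_A = 6 kN, M_A = 176/5 kN·m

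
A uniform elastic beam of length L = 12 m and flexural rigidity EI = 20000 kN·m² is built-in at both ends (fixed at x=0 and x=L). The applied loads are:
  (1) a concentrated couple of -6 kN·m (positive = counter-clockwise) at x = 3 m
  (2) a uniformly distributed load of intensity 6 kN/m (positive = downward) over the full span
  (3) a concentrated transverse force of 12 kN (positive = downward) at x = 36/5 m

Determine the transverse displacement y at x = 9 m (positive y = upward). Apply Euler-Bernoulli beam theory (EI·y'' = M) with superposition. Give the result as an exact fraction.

y(9) = -197181/16000000 m

Load 1 — applied couple M₀=-6 kN·m at a=3 m (b=L-a=9):
  y_1 = (R_Ax³/6 - M_Ax²/2 - M₀(x-a)²/2)/EI  [x>a] with R_A=-9/16, M_A=9/8 = ((-9/16)·9³/6 - (9/8)·9²/2 - (-6)·(9-3)²/2)/20000 = -189/640000 m
Load 2 — uniform load w=6 kN/m over full span:
  y_2 = -wx²(L-x)²/(24EI) = -6·9²·(12-9)²/(24·20000) = -729/80000 m
Load 3 — point force P=12 kN at a=36/5 m (b=L-a=24/5):
  y_3 = -Pa²(L-x)²(3bL-(3b+a)(L-x))/(6L³EI)  [x>a] = -12·(36/5)²·(12-9)²·(3·(24/5)·12-(3·(24/5)+(36/5))·(12-9))/(6·12³·20000) = -729/250000 m
Superposition: y = Σ y_i = -197181/16000000 m ≈ -0.012324 m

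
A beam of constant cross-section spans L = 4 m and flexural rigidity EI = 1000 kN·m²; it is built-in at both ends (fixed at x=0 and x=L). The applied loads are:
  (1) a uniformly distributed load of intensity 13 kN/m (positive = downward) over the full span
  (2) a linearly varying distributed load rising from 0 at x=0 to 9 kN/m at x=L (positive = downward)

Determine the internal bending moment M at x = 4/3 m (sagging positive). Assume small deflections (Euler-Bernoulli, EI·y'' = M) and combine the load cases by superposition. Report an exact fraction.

M(4/3) = 328/45 kN·m

Load 1 — uniform load w=13 kN/m over full span:
  M_1 = wLx/2 - wL²/12 - wx²/2 = 13·4·(4/3)/2 - 13·4²/12 - 13·(4/3)²/2 = 52/9 kN·m
Load 2 — triangular load w₀=9 kN/m (0→w₀ over full span):
  M_2 = 3w₀Lx/20 - w₀L²/30 - w₀x³/(6L) = 3·9·4·(4/3)/20 - 9·4²/30 - 9·(4/3)³/(6·4) = 68/45 kN·m
Superposition: M = Σ M_i = 328/45 kN·m ≈ 7.288889 kN·m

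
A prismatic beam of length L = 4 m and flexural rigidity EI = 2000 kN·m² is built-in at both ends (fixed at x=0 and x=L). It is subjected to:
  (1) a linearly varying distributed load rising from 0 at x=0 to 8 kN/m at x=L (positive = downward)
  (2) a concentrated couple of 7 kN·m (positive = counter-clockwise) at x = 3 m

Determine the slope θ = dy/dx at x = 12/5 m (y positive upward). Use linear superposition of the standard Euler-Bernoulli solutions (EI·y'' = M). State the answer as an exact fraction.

Load 1 — triangular load w₀=8 kN/m (0→w₀ over full span):
  θ_1 = -w₀(2x(L-x)(L-2x)(x+2L)+x²(L-x)²)/(120LEI) = -8·(2·(12/5)·(4-(12/5))·(4-2·(12/5))·((12/5)+2·4)+(12/5)²·(4-(12/5))²)/(120·4·2000) = 32/78125 rad
Load 2 — applied couple M₀=7 kN·m at a=3 m (b=L-a=1):
  θ_2 = (R_Ax²/2 - M_Ax)/EI  [x≤a] with R_A=63/32, M_A=35/16 = ((63/32)·(12/5)²/2 - (35/16)·(12/5))/2000 = 21/100000 rad
Superposition: θ = Σ θ_i = 1549/2500000 rad ≈ 0.000620 rad

θ(12/5) = 1549/2500000 rad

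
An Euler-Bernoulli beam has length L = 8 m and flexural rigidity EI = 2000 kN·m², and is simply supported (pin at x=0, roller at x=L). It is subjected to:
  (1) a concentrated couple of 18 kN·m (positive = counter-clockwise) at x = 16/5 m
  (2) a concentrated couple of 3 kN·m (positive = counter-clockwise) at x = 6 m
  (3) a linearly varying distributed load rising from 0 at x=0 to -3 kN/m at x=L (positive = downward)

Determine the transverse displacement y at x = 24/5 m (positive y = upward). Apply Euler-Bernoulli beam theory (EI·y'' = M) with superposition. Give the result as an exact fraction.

y(24/5) = 754333/15625000 m

Load 1 — applied couple M₀=18 kN·m at a=16/5 m (b=L-a=24/5):
  y_1 = (M₀x³/(6L)-M₀(x-a)²/2+C₁x)/EI  [x>a] with C₁=M₀(3b²-L²)/(6L)=48/25 = (18·(24/5)³/(6·8)-18·((24/5)-(16/5))²/2+(48/25)·(24/5))/2000 = 216/15625 m
Load 2 — applied couple M₀=3 kN·m at a=6 m (b=L-a=2):
  y_2 = (M₀x³/(6L)+C₁x)/EI  [x≤a] with C₁=M₀(3b²-L²)/(6L)=-13/4 = (3·(24/5)³/(6·8)+(-13/4)·(24/5))/2000 = -543/125000 m
Load 3 — triangular load w₀=-3 kN/m (0→w₀ over full span):
  y_3 = -w₀x(7L⁴-10L²x²+3x⁴)/(360LEI) = -(-3)·(24/5)·(7·8⁴-10·8²·(24/5)²+3·(24/5)⁴)/(360·8·2000) = 75776/1953125 m
Superposition: y = Σ y_i = 754333/15625000 m ≈ 0.048277 m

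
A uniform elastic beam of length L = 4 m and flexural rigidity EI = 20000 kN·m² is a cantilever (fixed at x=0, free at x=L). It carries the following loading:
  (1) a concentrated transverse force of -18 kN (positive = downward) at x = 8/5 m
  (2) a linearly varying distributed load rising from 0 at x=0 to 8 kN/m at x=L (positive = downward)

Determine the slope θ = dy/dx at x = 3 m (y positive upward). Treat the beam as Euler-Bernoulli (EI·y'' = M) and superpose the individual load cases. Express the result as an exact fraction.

θ(3) = -3971/2000000 rad

Load 1 — point force P=-18 kN at a=8/5 m (b=L-a=12/5):
  θ_1 = -Pa²/(2EI)  [x>a] = -(-18)·(8/5)²/(2·20000) = 18/15625 rad
Load 2 — triangular load w₀=8 kN/m (0→w₀ over full span):
  θ_2 = (w₀Lx²/4-w₀L²x/3-w₀x⁴/(24L))/EI = (8·4·3²/4-8·4²·3/3-8·3⁴/(24·4))/20000 = -251/80000 rad
Superposition: θ = Σ θ_i = -3971/2000000 rad ≈ -0.001985 rad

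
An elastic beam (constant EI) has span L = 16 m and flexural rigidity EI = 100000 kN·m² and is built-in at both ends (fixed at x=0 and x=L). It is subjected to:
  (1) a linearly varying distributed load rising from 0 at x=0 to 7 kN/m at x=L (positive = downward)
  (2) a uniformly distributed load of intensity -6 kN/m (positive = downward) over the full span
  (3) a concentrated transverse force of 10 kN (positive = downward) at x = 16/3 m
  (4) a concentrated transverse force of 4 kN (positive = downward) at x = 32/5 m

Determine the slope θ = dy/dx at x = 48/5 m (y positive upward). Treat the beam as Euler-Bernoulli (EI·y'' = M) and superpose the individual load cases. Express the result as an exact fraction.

θ(48/5) = -16864/87890625 rad

Load 1 — triangular load w₀=7 kN/m (0→w₀ over full span):
  θ_1 = -w₀(2x(L-x)(L-2x)(x+2L)+x²(L-x)²)/(120LEI) = -7·(2·(48/5)·(16-(48/5))·(16-2·(48/5))·((48/5)+2·16)+(48/5)²·(16-(48/5))²)/(120·16·100000) = 896/1953125 rad
Load 2 — uniform load w=-6 kN/m over full span:
  θ_2 = -wx(L-x)(L-2x)/(12EI) = -(-6)·(48/5)·(16-(48/5))·(16-2·(48/5))/(12·100000) = -384/390625 rad
Load 3 — point force P=10 kN at a=16/3 m (b=L-a=32/3):
  θ_3 = Pa²(L-x)(2bL-(3b+a)(L-x))/(2L³EI)  [x>a] = 10·(16/3)²·(16-(48/5))·(2·(32/3)·16-(3·(32/3)+(16/3))·(16-(48/5)))/(2·16³·100000) = 32/140625 rad
Load 4 — point force P=4 kN at a=32/5 m (b=L-a=48/5):
  θ_4 = Pa²(L-x)(2bL-(3b+a)(L-x))/(2L³EI)  [x>a] = 4·(32/5)²·(16-(48/5))·(2·(48/5)·16-(3·(48/5)+(32/5))·(16-(48/5)))/(2·16³·100000) = 1024/9765625 rad
Superposition: θ = Σ θ_i = -16864/87890625 rad ≈ -0.000192 rad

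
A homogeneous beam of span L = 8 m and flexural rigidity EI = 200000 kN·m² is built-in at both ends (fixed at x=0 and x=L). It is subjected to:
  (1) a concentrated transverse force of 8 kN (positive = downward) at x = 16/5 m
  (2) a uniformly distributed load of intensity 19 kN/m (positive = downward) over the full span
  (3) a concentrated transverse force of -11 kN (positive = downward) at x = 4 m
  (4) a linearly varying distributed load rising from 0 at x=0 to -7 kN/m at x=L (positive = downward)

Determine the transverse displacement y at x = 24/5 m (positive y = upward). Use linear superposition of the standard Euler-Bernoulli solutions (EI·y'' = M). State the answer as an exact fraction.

y(24/5) = -103118/146484375 m

Load 1 — point force P=8 kN at a=16/5 m (b=L-a=24/5):
  y_1 = -Pa²(L-x)²(3bL-(3b+a)(L-x))/(6L³EI)  [x>a] = -8·(16/5)²·(8-(24/5))²·(3·(24/5)·8-(3·(24/5)+(16/5))·(8-(24/5)))/(6·8³·200000) = -11776/146484375 m
Load 2 — uniform load w=19 kN/m over full span:
  y_2 = -wx²(L-x)²/(24EI) = -19·(24/5)²·(8-(24/5))²/(24·200000) = -1824/1953125 m
Load 3 — point force P=-11 kN at a=4 m (b=L-a=4):
  y_3 = -Pa²(L-x)²(3bL-(3b+a)(L-x))/(6L³EI)  [x>a] = -(-11)·4²·(8-(24/5))²·(3·4·8-(3·4+4)·(8-(24/5)))/(6·8³·200000) = 154/1171875 m
Load 4 — triangular load w₀=-7 kN/m (0→w₀ over full span):
  y_4 = -w₀x²(L-x)²(x+2L)/(120LEI) = -(-7)·(24/5)²·(8-(24/5))²·((24/5)+2·8)/(120·8·200000) = 8736/48828125 m
Superposition: y = Σ y_i = -103118/146484375 m ≈ -0.000704 m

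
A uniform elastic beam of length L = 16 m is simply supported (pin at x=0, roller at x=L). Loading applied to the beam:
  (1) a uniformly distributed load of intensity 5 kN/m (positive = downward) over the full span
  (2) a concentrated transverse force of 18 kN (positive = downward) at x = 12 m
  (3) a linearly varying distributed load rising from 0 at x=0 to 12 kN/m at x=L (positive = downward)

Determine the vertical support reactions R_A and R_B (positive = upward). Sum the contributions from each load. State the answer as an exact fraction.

Load 1 — uniform load w=5 kN/m over full span:
  R_A = wL/2 = 5·16/2 = 40 kN
  R_B = wL/2 = 5·16/2 = 40 kN
Load 2 — point force P=18 kN at a=12 m (b=L-a=4):
  R_A = Pb/L = 18·4/16 = 9/2 kN
  R_B = Pa/L = 18·12/16 = 27/2 kN
Load 3 — triangular load w₀=12 kN/m (0→w₀ over full span):
  R_A = w₀L/6 = 12·16/6 = 32 kN
  R_B = w₀L/3 = 12·16/3 = 64 kN
Superposition: R_A = 153/2 kN, R_B = 235/2 kN

R_A = 153/2 kN, R_B = 235/2 kN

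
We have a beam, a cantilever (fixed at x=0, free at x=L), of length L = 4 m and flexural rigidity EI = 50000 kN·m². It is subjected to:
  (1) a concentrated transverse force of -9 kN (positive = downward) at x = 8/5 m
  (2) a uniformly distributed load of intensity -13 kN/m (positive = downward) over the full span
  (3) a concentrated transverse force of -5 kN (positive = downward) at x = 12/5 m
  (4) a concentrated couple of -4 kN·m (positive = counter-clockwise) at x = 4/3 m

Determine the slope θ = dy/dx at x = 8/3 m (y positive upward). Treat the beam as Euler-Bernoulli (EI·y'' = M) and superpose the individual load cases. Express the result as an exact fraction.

Load 1 — point force P=-9 kN at a=8/5 m (b=L-a=12/5):
  θ_1 = -Pa²/(2EI)  [x>a] = -(-9)·(8/5)²/(2·50000) = 18/78125 rad
Load 2 — uniform load w=-13 kN/m over full span:
  θ_2 = -wx(x²-3Lx+3L²)/(6EI) = -(-13)·(8/3)·((8/3)²-3·4·(8/3)+3·4²)/(6·50000) = 676/253125 rad
Load 3 — point force P=-5 kN at a=12/5 m (b=L-a=8/5):
  θ_3 = -Pa²/(2EI)  [x>a] = -(-5)·(12/5)²/(2·50000) = 9/31250 rad
Load 4 — applied couple M₀=-4 kN·m at a=4/3 m (b=L-a=8/3):
  θ_4 = M₀a/EI  [x>a] = (-4)·(4/3)/50000 = -1/9375 rad
Superposition: θ = Σ θ_i = 39011/12656250 rad ≈ 0.003082 rad

θ(8/3) = 39011/12656250 rad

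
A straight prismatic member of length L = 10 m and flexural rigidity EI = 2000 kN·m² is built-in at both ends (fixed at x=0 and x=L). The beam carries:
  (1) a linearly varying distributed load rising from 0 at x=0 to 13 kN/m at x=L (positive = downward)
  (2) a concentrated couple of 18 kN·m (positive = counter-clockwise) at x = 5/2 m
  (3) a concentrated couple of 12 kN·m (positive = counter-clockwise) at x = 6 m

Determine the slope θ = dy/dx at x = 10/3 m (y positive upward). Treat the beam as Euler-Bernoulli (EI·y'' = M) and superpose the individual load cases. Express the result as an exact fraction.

Load 1 — triangular load w₀=13 kN/m (0→w₀ over full span):
  θ_1 = -w₀(2x(L-x)(L-2x)(x+2L)+x²(L-x)²)/(120LEI) = -13·(2·(10/3)·(10-(10/3))·(10-2·(10/3))·((10/3)+2·10)+(10/3)²·(10-(10/3))²)/(120·10·2000) = -26/1215 rad
Load 2 — applied couple M₀=18 kN·m at a=5/2 m (b=L-a=15/2):
  θ_2 = (R_Ax²/2 - M_Ax - M₀(x-a))/EI  [x>a] with R_A=81/40, M_A=-27/8 = ((81/40)·(10/3)²/2 - (-27/8)·(10/3) - 18·((10/3)-(5/2)))/2000 = 3/800 rad
Load 3 — applied couple M₀=12 kN·m at a=6 m (b=L-a=4):
  θ_3 = (R_Ax²/2 - M_Ax)/EI  [x≤a] with R_A=216/125, M_A=96/25 = ((216/125)·(10/3)²/2 - (96/25)·(10/3))/2000 = -1/625 rad
Superposition: θ = Σ θ_i = -93551/4860000 rad ≈ -0.019249 rad

θ(10/3) = -93551/4860000 rad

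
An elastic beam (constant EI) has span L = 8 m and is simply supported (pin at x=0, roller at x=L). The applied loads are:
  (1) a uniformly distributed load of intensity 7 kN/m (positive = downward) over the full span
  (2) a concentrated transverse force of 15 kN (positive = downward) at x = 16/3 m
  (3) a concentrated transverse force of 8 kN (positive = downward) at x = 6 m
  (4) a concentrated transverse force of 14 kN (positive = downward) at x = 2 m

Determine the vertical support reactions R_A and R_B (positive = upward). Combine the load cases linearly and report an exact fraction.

Load 1 — uniform load w=7 kN/m over full span:
  R_A = wL/2 = 7·8/2 = 28 kN
  R_B = wL/2 = 7·8/2 = 28 kN
Load 2 — point force P=15 kN at a=16/3 m (b=L-a=8/3):
  R_A = Pb/L = 15·(8/3)/8 = 5 kN
  R_B = Pa/L = 15·(16/3)/8 = 10 kN
Load 3 — point force P=8 kN at a=6 m (b=L-a=2):
  R_A = Pb/L = 8·2/8 = 2 kN
  R_B = Pa/L = 8·6/8 = 6 kN
Load 4 — point force P=14 kN at a=2 m (b=L-a=6):
  R_A = Pb/L = 14·6/8 = 21/2 kN
  R_B = Pa/L = 14·2/8 = 7/2 kN
Superposition: R_A = 91/2 kN, R_B = 95/2 kN

R_A = 91/2 kN, R_B = 95/2 kN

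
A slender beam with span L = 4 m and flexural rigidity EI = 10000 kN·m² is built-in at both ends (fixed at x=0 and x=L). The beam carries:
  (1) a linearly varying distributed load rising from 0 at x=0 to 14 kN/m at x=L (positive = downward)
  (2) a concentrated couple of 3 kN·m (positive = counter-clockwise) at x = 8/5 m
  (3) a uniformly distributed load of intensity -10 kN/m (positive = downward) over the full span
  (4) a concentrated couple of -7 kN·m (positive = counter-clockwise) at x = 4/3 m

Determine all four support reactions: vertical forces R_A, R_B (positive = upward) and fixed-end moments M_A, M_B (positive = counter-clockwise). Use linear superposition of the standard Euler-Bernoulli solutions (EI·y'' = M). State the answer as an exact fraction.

R_A = -964/75 kN, M_A = -413/75 kN·m, R_B = 64/75 kN, M_B = 19/25 kN·m

Load 1 — triangular load w₀=14 kN/m (0→w₀ over full span):
  R_A = 3w₀L/20 = 3·14·4/20 = 42/5 kN
  M_A = w₀L²/30 = 14·4²/30 = 112/15 kN·m
  R_B = 7w₀L/20 = 7·14·4/20 = 98/5 kN
  M_B = -w₀L²/20 = -14·4²/20 = -56/5 kN·m
Load 2 — applied couple M₀=3 kN·m at a=8/5 m (b=L-a=12/5):
  R_A = 6M₀ab/L³ = 6·3·(8/5)·(12/5)/4³ = 27/25 kN
  M_A = M₀b(2a-b)/L² = 3·(12/5)·(2·(8/5)-(12/5))/4² = 9/25 kN·m
  R_B = -6M₀ab/L³ = -6·3·(8/5)·(12/5)/4³ = -27/25 kN
  M_B = M₀a(2b-a)/L² = 3·(8/5)·(2·(12/5)-(8/5))/4² = 24/25 kN·m
Load 3 — uniform load w=-10 kN/m over full span:
  R_A = wL/2 = (-10)·4/2 = -20 kN
  M_A = wL²/12 = (-10)·4²/12 = -40/3 kN·m
  R_B = wL/2 = (-10)·4/2 = -20 kN
  M_B = -wL²/12 = -(-10)·4²/12 = 40/3 kN·m
Load 4 — applied couple M₀=-7 kN·m at a=4/3 m (b=L-a=8/3):
  R_A = 6M₀ab/L³ = 6·(-7)·(4/3)·(8/3)/4³ = -7/3 kN
  M_A = M₀b(2a-b)/L² = (-7)·(8/3)·(2·(4/3)-(8/3))/4² = 0 kN·m
  R_B = -6M₀ab/L³ = -6·(-7)·(4/3)·(8/3)/4³ = 7/3 kN
  M_B = M₀a(2b-a)/L² = (-7)·(4/3)·(2·(8/3)-(4/3))/4² = -7/3 kN·m
Superposition: R_A = -964/75 kN, M_A = -413/75 kN·m, R_B = 64/75 kN, M_B = 19/25 kN·m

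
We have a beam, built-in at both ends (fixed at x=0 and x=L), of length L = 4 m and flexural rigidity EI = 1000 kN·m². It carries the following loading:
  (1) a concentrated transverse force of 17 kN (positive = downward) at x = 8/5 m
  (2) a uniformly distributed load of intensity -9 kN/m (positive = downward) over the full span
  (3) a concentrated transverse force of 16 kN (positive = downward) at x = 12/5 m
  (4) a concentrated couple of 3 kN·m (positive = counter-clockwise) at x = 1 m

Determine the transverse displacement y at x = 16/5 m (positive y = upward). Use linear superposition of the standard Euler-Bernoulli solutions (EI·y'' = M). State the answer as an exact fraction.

y(16/5) = -89729/93750000 m

Load 1 — point force P=17 kN at a=8/5 m (b=L-a=12/5):
  y_1 = -Pa²(L-x)²(3bL-(3b+a)(L-x))/(6L³EI)  [x>a] = -17·(8/5)²·(4-(16/5))²·(3·(12/5)·4-(3·(12/5)+(8/5))·(4-(16/5)))/(6·4³·1000) = -9248/5859375 m
Load 2 — uniform load w=-9 kN/m over full span:
  y_2 = -wx²(L-x)²/(24EI) = -(-9)·(16/5)²·(4-(16/5))²/(24·1000) = 192/78125 m
Load 3 — point force P=16 kN at a=12/5 m (b=L-a=8/5):
  y_3 = -Pa²(L-x)²(3bL-(3b+a)(L-x))/(6L³EI)  [x>a] = -16·(12/5)²·(4-(16/5))²·(3·(8/5)·4-(3·(8/5)+(12/5))·(4-(16/5)))/(6·4³·1000) = -4032/1953125 m
Load 4 — applied couple M₀=3 kN·m at a=1 m (b=L-a=3):
  y_4 = (R_Ax³/6 - M_Ax²/2 - M₀(x-a)²/2)/EI  [x>a] with R_A=27/32, M_A=-9/16 = ((27/32)·(16/5)³/6 - (-9/16)·(16/5)²/2 - 3·((16/5)-1)²/2)/1000 = 57/250000 m
Superposition: y = Σ y_i = -89729/93750000 m ≈ -0.000957 m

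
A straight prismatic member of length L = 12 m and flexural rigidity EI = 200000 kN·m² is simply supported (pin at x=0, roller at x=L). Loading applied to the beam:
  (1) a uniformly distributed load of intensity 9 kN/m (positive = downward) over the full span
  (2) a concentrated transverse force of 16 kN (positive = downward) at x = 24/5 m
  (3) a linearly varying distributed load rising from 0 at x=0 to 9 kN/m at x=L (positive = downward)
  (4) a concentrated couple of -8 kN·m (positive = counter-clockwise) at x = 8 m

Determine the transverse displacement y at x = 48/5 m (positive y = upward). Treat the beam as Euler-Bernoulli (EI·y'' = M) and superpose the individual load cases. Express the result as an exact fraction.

Load 1 — uniform load w=9 kN/m over full span:
  y_1 = -wx(L³-2Lx²+x³)/(24EI) = -9·(48/5)·(12³-2·12·(48/5)²+(48/5)³)/(24·200000) = -14094/1953125 m
Load 2 — point force P=16 kN at a=24/5 m (b=L-a=36/5):
  y_2 = -Pa(L-x)(2Lx-a²-x²)/(6LEI)  [x>a] = -16·(24/5)·(12-(48/5))·(2·12·(48/5)-(24/5)²-(48/5)²)/(6·12·200000) = -576/390625 m
Load 3 — triangular load w₀=9 kN/m (0→w₀ over full span):
  y_3 = -w₀x(7L⁴-10L²x²+3x⁴)/(360LEI) = -9·(48/5)·(7·12⁴-10·12²·(48/5)²+3·(48/5)⁴)/(360·12·200000) = -185166/48828125 m
Load 4 — applied couple M₀=-8 kN·m at a=8 m (b=L-a=4):
  y_4 = (M₀x³/(6L)-M₀(x-a)²/2+C₁x)/EI  [x>a] with C₁=M₀(3b²-L²)/(6L)=32/3 = ((-8)·(48/5)³/(6·12)-(-8)·((48/5)-8)²/2+(32/3)·(48/5))/200000 = 28/390625 m
Superposition: y = Σ y_i = -606016/48828125 m ≈ -0.012411 m

y(48/5) = -606016/48828125 m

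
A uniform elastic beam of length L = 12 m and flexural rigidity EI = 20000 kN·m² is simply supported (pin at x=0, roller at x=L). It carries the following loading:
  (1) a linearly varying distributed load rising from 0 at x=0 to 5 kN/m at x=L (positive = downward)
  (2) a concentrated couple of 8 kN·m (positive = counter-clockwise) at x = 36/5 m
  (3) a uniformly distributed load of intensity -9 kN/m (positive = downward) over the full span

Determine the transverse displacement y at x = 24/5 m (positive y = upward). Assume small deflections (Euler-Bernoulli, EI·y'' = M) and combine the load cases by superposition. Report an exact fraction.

Load 1 — triangular load w₀=5 kN/m (0→w₀ over full span):
  y_1 = -w₀x(7L⁴-10L²x²+3x⁴)/(360LEI) = -5·(24/5)·(7·12⁴-10·12²·(24/5)²+3·(24/5)⁴)/(360·12·20000) = -61614/1953125 m
Load 2 — applied couple M₀=8 kN·m at a=36/5 m (b=L-a=24/5):
  y_2 = (M₀x³/(6L)+C₁x)/EI  [x≤a] with C₁=M₀(3b²-L²)/(6L)=-208/25 = (8·(24/5)³/(6·12)+(-208/25)·(24/5))/20000 = -108/78125 m
Load 3 — uniform load w=-9 kN/m over full span:
  y_3 = -wx(L³-2Lx²+x³)/(24EI) = -(-9)·(24/5)·(12³-2·12·(24/5)²+(24/5)³)/(24·20000) = 45198/390625 m
Superposition: y = Σ y_i = 161676/1953125 m ≈ 0.082778 m

y(24/5) = 161676/1953125 m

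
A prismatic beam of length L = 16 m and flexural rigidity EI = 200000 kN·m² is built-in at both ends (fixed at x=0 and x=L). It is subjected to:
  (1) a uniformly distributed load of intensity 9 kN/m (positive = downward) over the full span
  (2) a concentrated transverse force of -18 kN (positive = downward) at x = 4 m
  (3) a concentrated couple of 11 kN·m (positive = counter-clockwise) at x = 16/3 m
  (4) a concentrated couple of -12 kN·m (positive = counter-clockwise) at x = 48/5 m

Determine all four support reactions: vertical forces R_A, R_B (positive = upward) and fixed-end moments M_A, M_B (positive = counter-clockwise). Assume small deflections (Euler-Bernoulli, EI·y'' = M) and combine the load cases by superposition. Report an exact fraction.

Load 1 — uniform load w=9 kN/m over full span:
  R_A = wL/2 = 9·16/2 = 72 kN
  M_A = wL²/12 = 9·16²/12 = 192 kN·m
  R_B = wL/2 = 9·16/2 = 72 kN
  M_B = -wL²/12 = -9·16²/12 = -192 kN·m
Load 2 — point force P=-18 kN at a=4 m (b=L-a=12):
  R_A = Pb²(3a+b)/L³ = (-18)·12²·(3·4+12)/16³ = -243/16 kN
  M_A = Pab²/L² = (-18)·4·12²/16² = -81/2 kN·m
  R_B = Pa²(a+3b)/L³ = (-18)·4²·(4+3·12)/16³ = -45/16 kN
  M_B = -Pa²b/L² = -(-18)·4²·12/16² = 27/2 kN·m
Load 3 — applied couple M₀=11 kN·m at a=16/3 m (b=L-a=32/3):
  R_A = 6M₀ab/L³ = 6·11·(16/3)·(32/3)/16³ = 11/12 kN
  M_A = M₀b(2a-b)/L² = 11·(32/3)·(2·(16/3)-(32/3))/16² = 0 kN·m
  R_B = -6M₀ab/L³ = -6·11·(16/3)·(32/3)/16³ = -11/12 kN
  M_B = M₀a(2b-a)/L² = 11·(16/3)·(2·(32/3)-(16/3))/16² = 11/3 kN·m
Load 4 — applied couple M₀=-12 kN·m at a=48/5 m (b=L-a=32/5):
  R_A = 6M₀ab/L³ = 6·(-12)·(48/5)·(32/5)/16³ = -27/25 kN
  M_A = M₀b(2a-b)/L² = (-12)·(32/5)·(2·(48/5)-(32/5))/16² = -96/25 kN·m
  R_B = -6M₀ab/L³ = -6·(-12)·(48/5)·(32/5)/16³ = 27/25 kN
  M_B = M₀a(2b-a)/L² = (-12)·(48/5)·(2·(32/5)-(48/5))/16² = -36/25 kN·m
Superposition: R_A = 67979/1200 kN, M_A = 7383/50 kN·m, R_B = 83221/1200 kN, M_B = -26441/150 kN·m

R_A = 67979/1200 kN, M_A = 7383/50 kN·m, R_B = 83221/1200 kN, M_B = -26441/150 kN·m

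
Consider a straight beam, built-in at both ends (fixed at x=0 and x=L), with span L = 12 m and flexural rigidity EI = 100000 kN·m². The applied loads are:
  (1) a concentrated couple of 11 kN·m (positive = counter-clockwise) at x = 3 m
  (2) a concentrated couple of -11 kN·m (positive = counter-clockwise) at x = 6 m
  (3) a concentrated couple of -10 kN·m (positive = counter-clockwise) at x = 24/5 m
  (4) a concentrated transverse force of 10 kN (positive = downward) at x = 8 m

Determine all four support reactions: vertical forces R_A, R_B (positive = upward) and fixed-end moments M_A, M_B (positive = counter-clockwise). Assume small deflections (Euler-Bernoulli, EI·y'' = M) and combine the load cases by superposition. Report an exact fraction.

R_A = 4531/4320 kN, M_A = 2071/720 kN·m, R_B = 38669/4320 kN, M_B = -14609/720 kN·m

Load 1 — applied couple M₀=11 kN·m at a=3 m (b=L-a=9):
  R_A = 6M₀ab/L³ = 6·11·3·9/12³ = 33/32 kN
  M_A = M₀b(2a-b)/L² = 11·9·(2·3-9)/12² = -33/16 kN·m
  R_B = -6M₀ab/L³ = -6·11·3·9/12³ = -33/32 kN
  M_B = M₀a(2b-a)/L² = 11·3·(2·9-3)/12² = 55/16 kN·m
Load 2 — applied couple M₀=-11 kN·m at a=6 m (b=L-a=6):
  R_A = 6M₀ab/L³ = 6·(-11)·6·6/12³ = -11/8 kN
  M_A = M₀b(2a-b)/L² = (-11)·6·(2·6-6)/12² = -11/4 kN·m
  R_B = -6M₀ab/L³ = -6·(-11)·6·6/12³ = 11/8 kN
  M_B = M₀a(2b-a)/L² = (-11)·6·(2·6-6)/12² = -11/4 kN·m
Load 3 — applied couple M₀=-10 kN·m at a=24/5 m (b=L-a=36/5):
  R_A = 6M₀ab/L³ = 6·(-10)·(24/5)·(36/5)/12³ = -6/5 kN
  M_A = M₀b(2a-b)/L² = (-10)·(36/5)·(2·(24/5)-(36/5))/12² = -6/5 kN·m
  R_B = -6M₀ab/L³ = -6·(-10)·(24/5)·(36/5)/12³ = 6/5 kN
  M_B = M₀a(2b-a)/L² = (-10)·(24/5)·(2·(36/5)-(24/5))/12² = -16/5 kN·m
Load 4 — point force P=10 kN at a=8 m (b=L-a=4):
  R_A = Pb²(3a+b)/L³ = 10·4²·(3·8+4)/12³ = 70/27 kN
  M_A = Pab²/L² = 10·8·4²/12² = 80/9 kN·m
  R_B = Pa²(a+3b)/L³ = 10·8²·(8+3·4)/12³ = 200/27 kN
  M_B = -Pa²b/L² = -10·8²·4/12² = -160/9 kN·m
Superposition: R_A = 4531/4320 kN, M_A = 2071/720 kN·m, R_B = 38669/4320 kN, M_B = -14609/720 kN·m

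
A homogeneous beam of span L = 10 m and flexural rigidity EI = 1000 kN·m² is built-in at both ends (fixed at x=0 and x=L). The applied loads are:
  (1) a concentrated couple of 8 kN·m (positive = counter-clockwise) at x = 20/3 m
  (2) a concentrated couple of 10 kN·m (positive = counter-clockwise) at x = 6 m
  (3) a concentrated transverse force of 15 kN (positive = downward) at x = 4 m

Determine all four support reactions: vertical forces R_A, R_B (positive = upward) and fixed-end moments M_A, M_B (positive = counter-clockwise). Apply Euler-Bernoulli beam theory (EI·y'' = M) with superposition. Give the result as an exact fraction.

Load 1 — applied couple M₀=8 kN·m at a=20/3 m (b=L-a=10/3):
  R_A = 6M₀ab/L³ = 6·8·(20/3)·(10/3)/10³ = 16/15 kN
  M_A = M₀b(2a-b)/L² = 8·(10/3)·(2·(20/3)-(10/3))/10² = 8/3 kN·m
  R_B = -6M₀ab/L³ = -6·8·(20/3)·(10/3)/10³ = -16/15 kN
  M_B = M₀a(2b-a)/L² = 8·(20/3)·(2·(10/3)-(20/3))/10² = 0 kN·m
Load 2 — applied couple M₀=10 kN·m at a=6 m (b=L-a=4):
  R_A = 6M₀ab/L³ = 6·10·6·4/10³ = 36/25 kN
  M_A = M₀b(2a-b)/L² = 10·4·(2·6-4)/10² = 16/5 kN·m
  R_B = -6M₀ab/L³ = -6·10·6·4/10³ = -36/25 kN
  M_B = M₀a(2b-a)/L² = 10·6·(2·4-6)/10² = 6/5 kN·m
Load 3 — point force P=15 kN at a=4 m (b=L-a=6):
  R_A = Pb²(3a+b)/L³ = 15·6²·(3·4+6)/10³ = 243/25 kN
  M_A = Pab²/L² = 15·4·6²/10² = 108/5 kN·m
  R_B = Pa²(a+3b)/L³ = 15·4²·(4+3·6)/10³ = 132/25 kN
  M_B = -Pa²b/L² = -15·4²·6/10² = -72/5 kN·m
Superposition: R_A = 917/75 kN, M_A = 412/15 kN·m, R_B = 208/75 kN, M_B = -66/5 kN·m

R_A = 917/75 kN, M_A = 412/15 kN·m, R_B = 208/75 kN, M_B = -66/5 kN·m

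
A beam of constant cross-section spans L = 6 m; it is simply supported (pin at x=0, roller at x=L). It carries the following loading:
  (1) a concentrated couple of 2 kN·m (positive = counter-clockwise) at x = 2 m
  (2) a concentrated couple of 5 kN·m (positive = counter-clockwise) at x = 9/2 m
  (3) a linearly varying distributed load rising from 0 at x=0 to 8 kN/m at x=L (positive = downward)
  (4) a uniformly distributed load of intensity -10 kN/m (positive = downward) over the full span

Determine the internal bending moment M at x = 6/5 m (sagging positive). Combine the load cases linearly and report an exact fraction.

Load 1 — applied couple M₀=2 kN·m at a=2 m (b=L-a=4):
  M_1 = M₀x/L  [x≤a] = 2·(6/5)/6 = 2/5 kN·m
Load 2 — applied couple M₀=5 kN·m at a=9/2 m (b=L-a=3/2):
  M_2 = M₀x/L  [x≤a] = 5·(6/5)/6 = 1 kN·m
Load 3 — triangular load w₀=8 kN/m (0→w₀ over full span):
  M_3 = w₀Lx/6 - w₀x³/(6L) = 8·6·(6/5)/6 - 8·(6/5)³/(6·6) = 1152/125 kN·m
Load 4 — uniform load w=-10 kN/m over full span:
  M_4 = wx(L-x)/2 = (-10)·(6/5)·(6-(6/5))/2 = -144/5 kN·m
Superposition: M = Σ M_i = -2273/125 kN·m ≈ -18.184000 kN·m

M(6/5) = -2273/125 kN·m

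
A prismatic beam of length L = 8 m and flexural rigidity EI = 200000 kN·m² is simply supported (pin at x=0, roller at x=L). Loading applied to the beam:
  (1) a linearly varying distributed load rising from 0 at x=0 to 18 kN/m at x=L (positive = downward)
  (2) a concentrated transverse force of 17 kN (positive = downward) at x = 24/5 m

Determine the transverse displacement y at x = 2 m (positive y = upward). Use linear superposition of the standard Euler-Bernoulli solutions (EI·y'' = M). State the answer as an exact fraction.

Load 1 — triangular load w₀=18 kN/m (0→w₀ over full span):
  y_1 = -w₀x(7L⁴-10L²x²+3x⁴)/(360LEI) = -18·2·(7·8⁴-10·8²·2²+3·2⁴)/(360·8·200000) = -327/200000 m
Load 2 — point force P=17 kN at a=24/5 m (b=L-a=16/5):
  y_2 = -Pbx(L²-b²-x²)/(6LEI)  [x≤a] = -17·(16/5)·2·(8²-(16/5)²-2²)/(6·8·200000) = -5287/9375000 m
Superposition: y = Σ y_i = -164921/75000000 m ≈ -0.002199 m

y(2) = -164921/75000000 m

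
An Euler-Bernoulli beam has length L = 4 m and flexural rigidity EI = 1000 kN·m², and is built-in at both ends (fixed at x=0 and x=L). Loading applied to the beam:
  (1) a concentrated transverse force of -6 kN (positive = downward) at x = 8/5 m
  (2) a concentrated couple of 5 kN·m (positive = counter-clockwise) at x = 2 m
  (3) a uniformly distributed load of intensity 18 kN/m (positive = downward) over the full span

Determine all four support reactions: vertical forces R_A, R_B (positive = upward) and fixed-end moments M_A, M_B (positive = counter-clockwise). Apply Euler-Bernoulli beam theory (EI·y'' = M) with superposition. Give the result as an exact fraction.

R_A = 33987/1000 kN, M_A = 10897/500 kN·m, R_B = 32013/1000 kN, M_B = -10223/500 kN·m

Load 1 — point force P=-6 kN at a=8/5 m (b=L-a=12/5):
  R_A = Pb²(3a+b)/L³ = (-6)·(12/5)²·(3·(8/5)+(12/5))/4³ = -486/125 kN
  M_A = Pab²/L² = (-6)·(8/5)·(12/5)²/4² = -432/125 kN·m
  R_B = Pa²(a+3b)/L³ = (-6)·(8/5)²·((8/5)+3·(12/5))/4³ = -264/125 kN
  M_B = -Pa²b/L² = -(-6)·(8/5)²·(12/5)/4² = 288/125 kN·m
Load 2 — applied couple M₀=5 kN·m at a=2 m (b=L-a=2):
  R_A = 6M₀ab/L³ = 6·5·2·2/4³ = 15/8 kN
  M_A = M₀b(2a-b)/L² = 5·2·(2·2-2)/4² = 5/4 kN·m
  R_B = -6M₀ab/L³ = -6·5·2·2/4³ = -15/8 kN
  M_B = M₀a(2b-a)/L² = 5·2·(2·2-2)/4² = 5/4 kN·m
Load 3 — uniform load w=18 kN/m over full span:
  R_A = wL/2 = 18·4/2 = 36 kN
  M_A = wL²/12 = 18·4²/12 = 24 kN·m
  R_B = wL/2 = 18·4/2 = 36 kN
  M_B = -wL²/12 = -18·4²/12 = -24 kN·m
Superposition: R_A = 33987/1000 kN, M_A = 10897/500 kN·m, R_B = 32013/1000 kN, M_B = -10223/500 kN·m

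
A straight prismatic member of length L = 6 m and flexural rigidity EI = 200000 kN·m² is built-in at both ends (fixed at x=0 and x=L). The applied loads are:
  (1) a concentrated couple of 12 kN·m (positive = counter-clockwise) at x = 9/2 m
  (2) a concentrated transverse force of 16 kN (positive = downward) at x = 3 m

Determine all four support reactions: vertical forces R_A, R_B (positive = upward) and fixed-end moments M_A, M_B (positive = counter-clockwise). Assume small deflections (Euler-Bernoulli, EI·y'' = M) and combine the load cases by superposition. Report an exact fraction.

Load 1 — applied couple M₀=12 kN·m at a=9/2 m (b=L-a=3/2):
  R_A = 6M₀ab/L³ = 6·12·(9/2)·(3/2)/6³ = 9/4 kN
  M_A = M₀b(2a-b)/L² = 12·(3/2)·(2·(9/2)-(3/2))/6² = 15/4 kN·m
  R_B = -6M₀ab/L³ = -6·12·(9/2)·(3/2)/6³ = -9/4 kN
  M_B = M₀a(2b-a)/L² = 12·(9/2)·(2·(3/2)-(9/2))/6² = -9/4 kN·m
Load 2 — point force P=16 kN at a=3 m (b=L-a=3):
  R_A = Pb²(3a+b)/L³ = 16·3²·(3·3+3)/6³ = 8 kN
  M_A = Pab²/L² = 16·3·3²/6² = 12 kN·m
  R_B = Pa²(a+3b)/L³ = 16·3²·(3+3·3)/6³ = 8 kN
  M_B = -Pa²b/L² = -16·3²·3/6² = -12 kN·m
Superposition: R_A = 41/4 kN, M_A = 63/4 kN·m, R_B = 23/4 kN, M_B = -57/4 kN·m

R_A = 41/4 kN, M_A = 63/4 kN·m, R_B = 23/4 kN, M_B = -57/4 kN·m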